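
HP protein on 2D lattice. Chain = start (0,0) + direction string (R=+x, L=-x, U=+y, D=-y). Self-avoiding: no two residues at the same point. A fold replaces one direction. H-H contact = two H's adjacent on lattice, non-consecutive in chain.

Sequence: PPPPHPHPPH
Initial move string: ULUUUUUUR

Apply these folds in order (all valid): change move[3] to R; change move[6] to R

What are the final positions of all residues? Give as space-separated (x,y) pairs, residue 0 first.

Answer: (0,0) (0,1) (-1,1) (-1,2) (0,2) (0,3) (0,4) (1,4) (1,5) (2,5)

Derivation:
Initial moves: ULUUUUUUR
Fold: move[3]->R => ULURUUUUR (positions: [(0, 0), (0, 1), (-1, 1), (-1, 2), (0, 2), (0, 3), (0, 4), (0, 5), (0, 6), (1, 6)])
Fold: move[6]->R => ULURUURUR (positions: [(0, 0), (0, 1), (-1, 1), (-1, 2), (0, 2), (0, 3), (0, 4), (1, 4), (1, 5), (2, 5)])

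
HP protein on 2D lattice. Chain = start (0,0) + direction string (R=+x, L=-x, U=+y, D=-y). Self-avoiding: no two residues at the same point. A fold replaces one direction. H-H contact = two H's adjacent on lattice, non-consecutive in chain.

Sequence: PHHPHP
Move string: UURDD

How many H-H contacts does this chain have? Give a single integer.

Positions: [(0, 0), (0, 1), (0, 2), (1, 2), (1, 1), (1, 0)]
H-H contact: residue 1 @(0,1) - residue 4 @(1, 1)

Answer: 1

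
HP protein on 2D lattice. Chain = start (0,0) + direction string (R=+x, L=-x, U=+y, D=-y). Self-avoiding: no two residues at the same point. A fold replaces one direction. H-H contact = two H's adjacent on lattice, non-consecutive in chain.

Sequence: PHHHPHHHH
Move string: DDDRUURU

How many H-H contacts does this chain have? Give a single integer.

Answer: 2

Derivation:
Positions: [(0, 0), (0, -1), (0, -2), (0, -3), (1, -3), (1, -2), (1, -1), (2, -1), (2, 0)]
H-H contact: residue 1 @(0,-1) - residue 6 @(1, -1)
H-H contact: residue 2 @(0,-2) - residue 5 @(1, -2)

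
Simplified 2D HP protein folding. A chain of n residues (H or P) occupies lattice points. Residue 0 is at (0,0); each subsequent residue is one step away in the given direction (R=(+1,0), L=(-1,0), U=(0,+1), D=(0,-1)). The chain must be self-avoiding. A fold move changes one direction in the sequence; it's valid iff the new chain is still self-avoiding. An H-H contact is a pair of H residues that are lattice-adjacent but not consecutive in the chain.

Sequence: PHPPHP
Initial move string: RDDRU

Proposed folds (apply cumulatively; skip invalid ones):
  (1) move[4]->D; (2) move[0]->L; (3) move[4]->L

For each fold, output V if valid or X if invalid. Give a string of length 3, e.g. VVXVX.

Answer: VVX

Derivation:
Initial: RDDRU -> [(0, 0), (1, 0), (1, -1), (1, -2), (2, -2), (2, -1)]
Fold 1: move[4]->D => RDDRD VALID
Fold 2: move[0]->L => LDDRD VALID
Fold 3: move[4]->L => LDDRL INVALID (collision), skipped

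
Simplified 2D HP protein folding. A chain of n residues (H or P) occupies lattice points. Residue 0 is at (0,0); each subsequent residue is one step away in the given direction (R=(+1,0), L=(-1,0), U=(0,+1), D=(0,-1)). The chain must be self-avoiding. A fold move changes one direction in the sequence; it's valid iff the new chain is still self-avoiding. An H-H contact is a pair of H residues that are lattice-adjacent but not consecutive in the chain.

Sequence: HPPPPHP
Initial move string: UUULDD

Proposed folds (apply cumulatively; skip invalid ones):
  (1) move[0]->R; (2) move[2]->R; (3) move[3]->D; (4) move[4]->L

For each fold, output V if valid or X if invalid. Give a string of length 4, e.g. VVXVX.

Answer: XXXV

Derivation:
Initial: UUULDD -> [(0, 0), (0, 1), (0, 2), (0, 3), (-1, 3), (-1, 2), (-1, 1)]
Fold 1: move[0]->R => RUULDD INVALID (collision), skipped
Fold 2: move[2]->R => UURLDD INVALID (collision), skipped
Fold 3: move[3]->D => UUUDDD INVALID (collision), skipped
Fold 4: move[4]->L => UUULLD VALID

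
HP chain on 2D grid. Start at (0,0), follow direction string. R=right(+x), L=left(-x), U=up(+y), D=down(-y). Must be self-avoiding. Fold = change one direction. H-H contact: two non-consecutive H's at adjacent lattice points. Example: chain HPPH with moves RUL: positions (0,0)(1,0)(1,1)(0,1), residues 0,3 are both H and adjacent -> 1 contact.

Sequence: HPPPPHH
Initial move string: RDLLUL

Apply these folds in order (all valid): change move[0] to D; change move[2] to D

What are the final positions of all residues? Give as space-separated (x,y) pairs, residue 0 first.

Initial moves: RDLLUL
Fold: move[0]->D => DDLLUL (positions: [(0, 0), (0, -1), (0, -2), (-1, -2), (-2, -2), (-2, -1), (-3, -1)])
Fold: move[2]->D => DDDLUL (positions: [(0, 0), (0, -1), (0, -2), (0, -3), (-1, -3), (-1, -2), (-2, -2)])

Answer: (0,0) (0,-1) (0,-2) (0,-3) (-1,-3) (-1,-2) (-2,-2)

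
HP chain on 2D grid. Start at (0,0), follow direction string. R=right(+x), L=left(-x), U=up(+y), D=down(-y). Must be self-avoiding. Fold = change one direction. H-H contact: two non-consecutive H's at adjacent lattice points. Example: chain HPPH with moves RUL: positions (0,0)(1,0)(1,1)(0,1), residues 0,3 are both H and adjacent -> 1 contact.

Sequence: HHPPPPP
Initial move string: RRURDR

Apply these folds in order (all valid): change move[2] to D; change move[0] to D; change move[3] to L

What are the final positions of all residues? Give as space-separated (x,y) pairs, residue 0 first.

Initial moves: RRURDR
Fold: move[2]->D => RRDRDR (positions: [(0, 0), (1, 0), (2, 0), (2, -1), (3, -1), (3, -2), (4, -2)])
Fold: move[0]->D => DRDRDR (positions: [(0, 0), (0, -1), (1, -1), (1, -2), (2, -2), (2, -3), (3, -3)])
Fold: move[3]->L => DRDLDR (positions: [(0, 0), (0, -1), (1, -1), (1, -2), (0, -2), (0, -3), (1, -3)])

Answer: (0,0) (0,-1) (1,-1) (1,-2) (0,-2) (0,-3) (1,-3)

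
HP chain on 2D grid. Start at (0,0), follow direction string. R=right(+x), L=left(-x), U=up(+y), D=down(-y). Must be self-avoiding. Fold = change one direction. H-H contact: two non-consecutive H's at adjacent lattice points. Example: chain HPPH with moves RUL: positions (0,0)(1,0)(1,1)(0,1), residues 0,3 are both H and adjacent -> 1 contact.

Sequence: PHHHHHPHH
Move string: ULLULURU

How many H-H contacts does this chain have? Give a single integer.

Answer: 1

Derivation:
Positions: [(0, 0), (0, 1), (-1, 1), (-2, 1), (-2, 2), (-3, 2), (-3, 3), (-2, 3), (-2, 4)]
H-H contact: residue 4 @(-2,2) - residue 7 @(-2, 3)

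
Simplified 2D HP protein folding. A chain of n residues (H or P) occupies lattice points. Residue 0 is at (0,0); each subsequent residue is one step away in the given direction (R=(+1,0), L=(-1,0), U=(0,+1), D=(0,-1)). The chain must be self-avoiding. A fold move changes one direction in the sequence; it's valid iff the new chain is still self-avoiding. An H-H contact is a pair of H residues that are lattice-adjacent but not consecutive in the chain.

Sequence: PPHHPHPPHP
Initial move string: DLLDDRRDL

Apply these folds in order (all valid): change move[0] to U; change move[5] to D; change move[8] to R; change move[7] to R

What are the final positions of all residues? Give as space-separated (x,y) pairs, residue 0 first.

Initial moves: DLLDDRRDL
Fold: move[0]->U => ULLDDRRDL (positions: [(0, 0), (0, 1), (-1, 1), (-2, 1), (-2, 0), (-2, -1), (-1, -1), (0, -1), (0, -2), (-1, -2)])
Fold: move[5]->D => ULLDDDRDL (positions: [(0, 0), (0, 1), (-1, 1), (-2, 1), (-2, 0), (-2, -1), (-2, -2), (-1, -2), (-1, -3), (-2, -3)])
Fold: move[8]->R => ULLDDDRDR (positions: [(0, 0), (0, 1), (-1, 1), (-2, 1), (-2, 0), (-2, -1), (-2, -2), (-1, -2), (-1, -3), (0, -3)])
Fold: move[7]->R => ULLDDDRRR (positions: [(0, 0), (0, 1), (-1, 1), (-2, 1), (-2, 0), (-2, -1), (-2, -2), (-1, -2), (0, -2), (1, -2)])

Answer: (0,0) (0,1) (-1,1) (-2,1) (-2,0) (-2,-1) (-2,-2) (-1,-2) (0,-2) (1,-2)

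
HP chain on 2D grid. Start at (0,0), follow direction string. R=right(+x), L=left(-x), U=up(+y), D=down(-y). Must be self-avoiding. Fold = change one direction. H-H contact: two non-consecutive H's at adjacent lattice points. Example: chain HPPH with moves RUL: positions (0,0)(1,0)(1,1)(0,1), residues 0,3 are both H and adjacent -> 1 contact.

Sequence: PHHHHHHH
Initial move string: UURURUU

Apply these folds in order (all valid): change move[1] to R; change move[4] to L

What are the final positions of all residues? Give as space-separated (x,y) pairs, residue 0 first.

Answer: (0,0) (0,1) (1,1) (2,1) (2,2) (1,2) (1,3) (1,4)

Derivation:
Initial moves: UURURUU
Fold: move[1]->R => URRURUU (positions: [(0, 0), (0, 1), (1, 1), (2, 1), (2, 2), (3, 2), (3, 3), (3, 4)])
Fold: move[4]->L => URRULUU (positions: [(0, 0), (0, 1), (1, 1), (2, 1), (2, 2), (1, 2), (1, 3), (1, 4)])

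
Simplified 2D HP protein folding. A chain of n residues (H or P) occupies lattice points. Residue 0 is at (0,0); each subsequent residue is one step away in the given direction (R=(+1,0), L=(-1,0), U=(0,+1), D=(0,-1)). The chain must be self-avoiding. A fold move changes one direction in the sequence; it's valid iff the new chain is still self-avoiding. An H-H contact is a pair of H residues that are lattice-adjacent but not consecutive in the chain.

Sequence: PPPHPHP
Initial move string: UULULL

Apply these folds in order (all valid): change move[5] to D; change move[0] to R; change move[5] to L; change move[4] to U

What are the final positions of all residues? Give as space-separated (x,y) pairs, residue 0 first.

Initial moves: UULULL
Fold: move[5]->D => UULULD (positions: [(0, 0), (0, 1), (0, 2), (-1, 2), (-1, 3), (-2, 3), (-2, 2)])
Fold: move[0]->R => RULULD (positions: [(0, 0), (1, 0), (1, 1), (0, 1), (0, 2), (-1, 2), (-1, 1)])
Fold: move[5]->L => RULULL (positions: [(0, 0), (1, 0), (1, 1), (0, 1), (0, 2), (-1, 2), (-2, 2)])
Fold: move[4]->U => RULUUL (positions: [(0, 0), (1, 0), (1, 1), (0, 1), (0, 2), (0, 3), (-1, 3)])

Answer: (0,0) (1,0) (1,1) (0,1) (0,2) (0,3) (-1,3)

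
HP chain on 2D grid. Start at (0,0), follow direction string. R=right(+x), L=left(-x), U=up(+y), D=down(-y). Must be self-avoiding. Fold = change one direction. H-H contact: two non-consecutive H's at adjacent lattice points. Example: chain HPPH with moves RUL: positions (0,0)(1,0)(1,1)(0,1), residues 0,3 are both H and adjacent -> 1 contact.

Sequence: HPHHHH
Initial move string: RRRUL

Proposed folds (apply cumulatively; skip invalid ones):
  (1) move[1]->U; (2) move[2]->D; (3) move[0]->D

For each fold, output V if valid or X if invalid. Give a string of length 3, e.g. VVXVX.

Answer: VXX

Derivation:
Initial: RRRUL -> [(0, 0), (1, 0), (2, 0), (3, 0), (3, 1), (2, 1)]
Fold 1: move[1]->U => RURUL VALID
Fold 2: move[2]->D => RUDUL INVALID (collision), skipped
Fold 3: move[0]->D => DURUL INVALID (collision), skipped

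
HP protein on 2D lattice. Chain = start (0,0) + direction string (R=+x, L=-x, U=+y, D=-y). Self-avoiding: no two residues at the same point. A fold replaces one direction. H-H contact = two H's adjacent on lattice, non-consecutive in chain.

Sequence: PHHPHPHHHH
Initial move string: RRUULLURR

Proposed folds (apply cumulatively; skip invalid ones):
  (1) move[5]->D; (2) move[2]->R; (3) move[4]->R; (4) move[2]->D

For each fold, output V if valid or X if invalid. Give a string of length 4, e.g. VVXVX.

Answer: XVXX

Derivation:
Initial: RRUULLURR -> [(0, 0), (1, 0), (2, 0), (2, 1), (2, 2), (1, 2), (0, 2), (0, 3), (1, 3), (2, 3)]
Fold 1: move[5]->D => RRUULDURR INVALID (collision), skipped
Fold 2: move[2]->R => RRRULLURR VALID
Fold 3: move[4]->R => RRRURLURR INVALID (collision), skipped
Fold 4: move[2]->D => RRDULLURR INVALID (collision), skipped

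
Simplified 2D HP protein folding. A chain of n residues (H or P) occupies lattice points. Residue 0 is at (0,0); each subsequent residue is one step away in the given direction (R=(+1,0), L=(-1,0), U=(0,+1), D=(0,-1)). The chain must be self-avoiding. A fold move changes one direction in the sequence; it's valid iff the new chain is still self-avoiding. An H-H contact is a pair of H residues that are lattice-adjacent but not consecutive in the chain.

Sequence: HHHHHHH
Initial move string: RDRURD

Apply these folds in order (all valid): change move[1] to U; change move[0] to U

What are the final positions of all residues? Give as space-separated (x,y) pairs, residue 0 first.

Initial moves: RDRURD
Fold: move[1]->U => RURURD (positions: [(0, 0), (1, 0), (1, 1), (2, 1), (2, 2), (3, 2), (3, 1)])
Fold: move[0]->U => UURURD (positions: [(0, 0), (0, 1), (0, 2), (1, 2), (1, 3), (2, 3), (2, 2)])

Answer: (0,0) (0,1) (0,2) (1,2) (1,3) (2,3) (2,2)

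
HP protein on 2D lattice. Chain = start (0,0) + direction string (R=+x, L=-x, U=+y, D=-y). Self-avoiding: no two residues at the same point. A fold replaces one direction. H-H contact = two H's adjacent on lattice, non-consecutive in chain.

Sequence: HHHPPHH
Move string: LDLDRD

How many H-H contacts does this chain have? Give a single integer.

Positions: [(0, 0), (-1, 0), (-1, -1), (-2, -1), (-2, -2), (-1, -2), (-1, -3)]
H-H contact: residue 2 @(-1,-1) - residue 5 @(-1, -2)

Answer: 1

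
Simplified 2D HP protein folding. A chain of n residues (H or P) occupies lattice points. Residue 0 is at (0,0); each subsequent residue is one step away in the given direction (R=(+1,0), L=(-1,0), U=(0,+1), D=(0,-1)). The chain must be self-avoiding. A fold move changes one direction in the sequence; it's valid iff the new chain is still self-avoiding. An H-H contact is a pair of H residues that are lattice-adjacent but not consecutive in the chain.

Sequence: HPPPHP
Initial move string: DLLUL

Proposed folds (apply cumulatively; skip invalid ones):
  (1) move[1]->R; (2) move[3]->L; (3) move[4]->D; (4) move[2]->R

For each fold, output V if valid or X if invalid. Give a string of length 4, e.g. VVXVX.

Answer: XVVX

Derivation:
Initial: DLLUL -> [(0, 0), (0, -1), (-1, -1), (-2, -1), (-2, 0), (-3, 0)]
Fold 1: move[1]->R => DRLUL INVALID (collision), skipped
Fold 2: move[3]->L => DLLLL VALID
Fold 3: move[4]->D => DLLLD VALID
Fold 4: move[2]->R => DLRLD INVALID (collision), skipped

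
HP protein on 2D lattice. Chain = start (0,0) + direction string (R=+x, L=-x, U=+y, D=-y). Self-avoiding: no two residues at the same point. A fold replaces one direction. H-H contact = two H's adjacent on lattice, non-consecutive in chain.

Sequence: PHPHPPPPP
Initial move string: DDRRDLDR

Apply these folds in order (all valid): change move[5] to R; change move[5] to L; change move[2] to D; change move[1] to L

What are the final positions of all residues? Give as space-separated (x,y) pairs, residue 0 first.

Answer: (0,0) (0,-1) (-1,-1) (-1,-2) (0,-2) (0,-3) (-1,-3) (-1,-4) (0,-4)

Derivation:
Initial moves: DDRRDLDR
Fold: move[5]->R => DDRRDRDR (positions: [(0, 0), (0, -1), (0, -2), (1, -2), (2, -2), (2, -3), (3, -3), (3, -4), (4, -4)])
Fold: move[5]->L => DDRRDLDR (positions: [(0, 0), (0, -1), (0, -2), (1, -2), (2, -2), (2, -3), (1, -3), (1, -4), (2, -4)])
Fold: move[2]->D => DDDRDLDR (positions: [(0, 0), (0, -1), (0, -2), (0, -3), (1, -3), (1, -4), (0, -4), (0, -5), (1, -5)])
Fold: move[1]->L => DLDRDLDR (positions: [(0, 0), (0, -1), (-1, -1), (-1, -2), (0, -2), (0, -3), (-1, -3), (-1, -4), (0, -4)])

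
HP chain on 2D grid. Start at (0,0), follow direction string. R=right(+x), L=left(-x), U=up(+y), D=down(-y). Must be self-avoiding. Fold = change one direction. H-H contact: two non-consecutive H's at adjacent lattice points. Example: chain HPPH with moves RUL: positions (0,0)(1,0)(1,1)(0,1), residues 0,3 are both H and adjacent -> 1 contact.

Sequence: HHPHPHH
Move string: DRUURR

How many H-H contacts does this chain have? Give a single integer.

Answer: 1

Derivation:
Positions: [(0, 0), (0, -1), (1, -1), (1, 0), (1, 1), (2, 1), (3, 1)]
H-H contact: residue 0 @(0,0) - residue 3 @(1, 0)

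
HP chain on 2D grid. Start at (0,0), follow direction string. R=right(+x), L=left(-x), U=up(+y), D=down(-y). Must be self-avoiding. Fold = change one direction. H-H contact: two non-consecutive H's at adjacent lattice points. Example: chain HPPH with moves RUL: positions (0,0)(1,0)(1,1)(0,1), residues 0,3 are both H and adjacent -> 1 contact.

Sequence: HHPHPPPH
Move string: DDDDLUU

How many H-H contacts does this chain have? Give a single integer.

Positions: [(0, 0), (0, -1), (0, -2), (0, -3), (0, -4), (-1, -4), (-1, -3), (-1, -2)]
No H-H contacts found.

Answer: 0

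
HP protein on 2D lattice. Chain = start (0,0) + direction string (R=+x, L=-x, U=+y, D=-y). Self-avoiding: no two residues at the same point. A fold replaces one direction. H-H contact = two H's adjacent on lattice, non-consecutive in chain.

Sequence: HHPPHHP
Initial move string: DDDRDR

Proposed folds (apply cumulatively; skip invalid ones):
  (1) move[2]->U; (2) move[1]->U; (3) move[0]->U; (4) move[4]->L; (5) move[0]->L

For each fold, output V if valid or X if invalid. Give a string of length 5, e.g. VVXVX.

Answer: XXXXV

Derivation:
Initial: DDDRDR -> [(0, 0), (0, -1), (0, -2), (0, -3), (1, -3), (1, -4), (2, -4)]
Fold 1: move[2]->U => DDURDR INVALID (collision), skipped
Fold 2: move[1]->U => DUDRDR INVALID (collision), skipped
Fold 3: move[0]->U => UDDRDR INVALID (collision), skipped
Fold 4: move[4]->L => DDDRLR INVALID (collision), skipped
Fold 5: move[0]->L => LDDRDR VALID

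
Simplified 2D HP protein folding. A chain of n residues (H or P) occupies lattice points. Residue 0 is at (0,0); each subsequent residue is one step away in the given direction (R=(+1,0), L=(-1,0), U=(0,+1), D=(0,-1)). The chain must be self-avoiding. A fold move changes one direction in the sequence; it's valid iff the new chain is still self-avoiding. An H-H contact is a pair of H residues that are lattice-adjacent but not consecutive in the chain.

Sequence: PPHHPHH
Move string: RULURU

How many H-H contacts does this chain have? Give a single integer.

Answer: 1

Derivation:
Positions: [(0, 0), (1, 0), (1, 1), (0, 1), (0, 2), (1, 2), (1, 3)]
H-H contact: residue 2 @(1,1) - residue 5 @(1, 2)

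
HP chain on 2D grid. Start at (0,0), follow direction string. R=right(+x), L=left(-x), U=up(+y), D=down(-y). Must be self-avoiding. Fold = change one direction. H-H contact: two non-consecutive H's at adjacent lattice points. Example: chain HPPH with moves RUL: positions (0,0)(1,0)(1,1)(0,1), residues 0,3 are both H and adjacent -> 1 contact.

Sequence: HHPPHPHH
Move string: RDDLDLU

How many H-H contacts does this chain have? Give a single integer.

Answer: 1

Derivation:
Positions: [(0, 0), (1, 0), (1, -1), (1, -2), (0, -2), (0, -3), (-1, -3), (-1, -2)]
H-H contact: residue 4 @(0,-2) - residue 7 @(-1, -2)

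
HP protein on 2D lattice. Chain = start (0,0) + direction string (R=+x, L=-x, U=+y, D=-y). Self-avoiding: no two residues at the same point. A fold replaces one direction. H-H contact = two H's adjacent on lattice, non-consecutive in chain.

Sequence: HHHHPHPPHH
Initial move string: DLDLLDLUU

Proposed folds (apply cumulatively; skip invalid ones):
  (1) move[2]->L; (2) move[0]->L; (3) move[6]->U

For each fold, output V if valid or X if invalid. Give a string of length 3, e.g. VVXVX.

Answer: VVX

Derivation:
Initial: DLDLLDLUU -> [(0, 0), (0, -1), (-1, -1), (-1, -2), (-2, -2), (-3, -2), (-3, -3), (-4, -3), (-4, -2), (-4, -1)]
Fold 1: move[2]->L => DLLLLDLUU VALID
Fold 2: move[0]->L => LLLLLDLUU VALID
Fold 3: move[6]->U => LLLLLDUUU INVALID (collision), skipped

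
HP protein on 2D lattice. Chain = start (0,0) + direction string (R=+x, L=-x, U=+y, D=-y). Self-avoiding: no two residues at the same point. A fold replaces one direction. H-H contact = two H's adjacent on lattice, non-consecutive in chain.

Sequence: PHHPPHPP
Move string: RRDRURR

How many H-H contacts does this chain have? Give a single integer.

Positions: [(0, 0), (1, 0), (2, 0), (2, -1), (3, -1), (3, 0), (4, 0), (5, 0)]
H-H contact: residue 2 @(2,0) - residue 5 @(3, 0)

Answer: 1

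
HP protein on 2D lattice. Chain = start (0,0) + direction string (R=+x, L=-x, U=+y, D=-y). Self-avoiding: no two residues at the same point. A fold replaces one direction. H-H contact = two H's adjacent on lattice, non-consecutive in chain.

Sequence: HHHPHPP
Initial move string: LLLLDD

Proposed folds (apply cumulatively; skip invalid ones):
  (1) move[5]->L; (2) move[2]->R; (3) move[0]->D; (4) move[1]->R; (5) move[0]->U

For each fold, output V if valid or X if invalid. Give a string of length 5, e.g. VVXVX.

Initial: LLLLDD -> [(0, 0), (-1, 0), (-2, 0), (-3, 0), (-4, 0), (-4, -1), (-4, -2)]
Fold 1: move[5]->L => LLLLDL VALID
Fold 2: move[2]->R => LLRLDL INVALID (collision), skipped
Fold 3: move[0]->D => DLLLDL VALID
Fold 4: move[1]->R => DRLLDL INVALID (collision), skipped
Fold 5: move[0]->U => ULLLDL VALID

Answer: VXVXV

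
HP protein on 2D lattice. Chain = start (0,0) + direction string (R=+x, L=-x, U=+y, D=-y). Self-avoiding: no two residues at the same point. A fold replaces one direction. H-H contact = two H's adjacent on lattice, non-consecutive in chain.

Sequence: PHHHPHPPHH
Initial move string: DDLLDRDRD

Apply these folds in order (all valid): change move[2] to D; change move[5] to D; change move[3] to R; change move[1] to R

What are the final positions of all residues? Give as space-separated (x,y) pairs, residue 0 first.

Initial moves: DDLLDRDRD
Fold: move[2]->D => DDDLDRDRD (positions: [(0, 0), (0, -1), (0, -2), (0, -3), (-1, -3), (-1, -4), (0, -4), (0, -5), (1, -5), (1, -6)])
Fold: move[5]->D => DDDLDDDRD (positions: [(0, 0), (0, -1), (0, -2), (0, -3), (-1, -3), (-1, -4), (-1, -5), (-1, -6), (0, -6), (0, -7)])
Fold: move[3]->R => DDDRDDDRD (positions: [(0, 0), (0, -1), (0, -2), (0, -3), (1, -3), (1, -4), (1, -5), (1, -6), (2, -6), (2, -7)])
Fold: move[1]->R => DRDRDDDRD (positions: [(0, 0), (0, -1), (1, -1), (1, -2), (2, -2), (2, -3), (2, -4), (2, -5), (3, -5), (3, -6)])

Answer: (0,0) (0,-1) (1,-1) (1,-2) (2,-2) (2,-3) (2,-4) (2,-5) (3,-5) (3,-6)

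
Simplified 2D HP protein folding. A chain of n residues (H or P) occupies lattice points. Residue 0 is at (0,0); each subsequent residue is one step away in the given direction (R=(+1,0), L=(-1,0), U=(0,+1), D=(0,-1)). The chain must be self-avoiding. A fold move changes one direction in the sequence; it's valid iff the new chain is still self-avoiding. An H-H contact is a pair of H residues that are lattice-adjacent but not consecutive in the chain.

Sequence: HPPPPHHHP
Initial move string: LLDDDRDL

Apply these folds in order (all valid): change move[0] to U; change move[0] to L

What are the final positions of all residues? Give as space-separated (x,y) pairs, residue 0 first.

Answer: (0,0) (-1,0) (-2,0) (-2,-1) (-2,-2) (-2,-3) (-1,-3) (-1,-4) (-2,-4)

Derivation:
Initial moves: LLDDDRDL
Fold: move[0]->U => ULDDDRDL (positions: [(0, 0), (0, 1), (-1, 1), (-1, 0), (-1, -1), (-1, -2), (0, -2), (0, -3), (-1, -3)])
Fold: move[0]->L => LLDDDRDL (positions: [(0, 0), (-1, 0), (-2, 0), (-2, -1), (-2, -2), (-2, -3), (-1, -3), (-1, -4), (-2, -4)])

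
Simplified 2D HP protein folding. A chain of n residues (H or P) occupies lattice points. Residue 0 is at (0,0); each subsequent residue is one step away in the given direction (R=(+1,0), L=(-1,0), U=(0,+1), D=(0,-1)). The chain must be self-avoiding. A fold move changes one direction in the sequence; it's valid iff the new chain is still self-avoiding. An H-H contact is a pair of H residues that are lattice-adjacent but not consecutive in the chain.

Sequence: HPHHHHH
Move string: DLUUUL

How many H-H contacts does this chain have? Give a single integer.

Answer: 1

Derivation:
Positions: [(0, 0), (0, -1), (-1, -1), (-1, 0), (-1, 1), (-1, 2), (-2, 2)]
H-H contact: residue 0 @(0,0) - residue 3 @(-1, 0)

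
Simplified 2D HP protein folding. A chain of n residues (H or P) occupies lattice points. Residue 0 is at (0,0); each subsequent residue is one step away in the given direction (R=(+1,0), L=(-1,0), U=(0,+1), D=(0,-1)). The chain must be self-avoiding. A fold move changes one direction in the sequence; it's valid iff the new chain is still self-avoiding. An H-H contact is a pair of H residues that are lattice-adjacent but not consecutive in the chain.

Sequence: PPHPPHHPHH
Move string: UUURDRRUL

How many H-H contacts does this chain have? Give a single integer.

Positions: [(0, 0), (0, 1), (0, 2), (0, 3), (1, 3), (1, 2), (2, 2), (3, 2), (3, 3), (2, 3)]
H-H contact: residue 2 @(0,2) - residue 5 @(1, 2)
H-H contact: residue 6 @(2,2) - residue 9 @(2, 3)

Answer: 2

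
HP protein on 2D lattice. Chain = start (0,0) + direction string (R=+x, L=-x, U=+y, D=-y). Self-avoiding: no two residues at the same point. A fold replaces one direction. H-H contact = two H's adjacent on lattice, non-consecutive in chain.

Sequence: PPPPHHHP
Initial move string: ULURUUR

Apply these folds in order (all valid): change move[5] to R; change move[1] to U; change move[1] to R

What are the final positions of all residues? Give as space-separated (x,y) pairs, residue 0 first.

Answer: (0,0) (0,1) (1,1) (1,2) (2,2) (2,3) (3,3) (4,3)

Derivation:
Initial moves: ULURUUR
Fold: move[5]->R => ULURURR (positions: [(0, 0), (0, 1), (-1, 1), (-1, 2), (0, 2), (0, 3), (1, 3), (2, 3)])
Fold: move[1]->U => UUURURR (positions: [(0, 0), (0, 1), (0, 2), (0, 3), (1, 3), (1, 4), (2, 4), (3, 4)])
Fold: move[1]->R => URURURR (positions: [(0, 0), (0, 1), (1, 1), (1, 2), (2, 2), (2, 3), (3, 3), (4, 3)])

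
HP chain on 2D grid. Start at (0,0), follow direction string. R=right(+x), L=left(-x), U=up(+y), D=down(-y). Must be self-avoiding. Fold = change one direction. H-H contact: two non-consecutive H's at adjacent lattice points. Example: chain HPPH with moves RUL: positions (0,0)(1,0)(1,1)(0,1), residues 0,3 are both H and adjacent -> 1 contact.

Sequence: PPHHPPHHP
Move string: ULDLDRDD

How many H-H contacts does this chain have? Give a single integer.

Positions: [(0, 0), (0, 1), (-1, 1), (-1, 0), (-2, 0), (-2, -1), (-1, -1), (-1, -2), (-1, -3)]
H-H contact: residue 3 @(-1,0) - residue 6 @(-1, -1)

Answer: 1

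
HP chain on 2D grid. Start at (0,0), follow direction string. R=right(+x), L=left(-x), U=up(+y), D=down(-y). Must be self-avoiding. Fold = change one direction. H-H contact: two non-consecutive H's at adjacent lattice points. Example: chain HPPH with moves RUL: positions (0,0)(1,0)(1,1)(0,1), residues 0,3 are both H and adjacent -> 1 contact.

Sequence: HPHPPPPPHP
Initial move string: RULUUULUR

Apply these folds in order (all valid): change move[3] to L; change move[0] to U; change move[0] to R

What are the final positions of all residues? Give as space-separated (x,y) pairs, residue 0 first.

Initial moves: RULUUULUR
Fold: move[3]->L => RULLUULUR (positions: [(0, 0), (1, 0), (1, 1), (0, 1), (-1, 1), (-1, 2), (-1, 3), (-2, 3), (-2, 4), (-1, 4)])
Fold: move[0]->U => UULLUULUR (positions: [(0, 0), (0, 1), (0, 2), (-1, 2), (-2, 2), (-2, 3), (-2, 4), (-3, 4), (-3, 5), (-2, 5)])
Fold: move[0]->R => RULLUULUR (positions: [(0, 0), (1, 0), (1, 1), (0, 1), (-1, 1), (-1, 2), (-1, 3), (-2, 3), (-2, 4), (-1, 4)])

Answer: (0,0) (1,0) (1,1) (0,1) (-1,1) (-1,2) (-1,3) (-2,3) (-2,4) (-1,4)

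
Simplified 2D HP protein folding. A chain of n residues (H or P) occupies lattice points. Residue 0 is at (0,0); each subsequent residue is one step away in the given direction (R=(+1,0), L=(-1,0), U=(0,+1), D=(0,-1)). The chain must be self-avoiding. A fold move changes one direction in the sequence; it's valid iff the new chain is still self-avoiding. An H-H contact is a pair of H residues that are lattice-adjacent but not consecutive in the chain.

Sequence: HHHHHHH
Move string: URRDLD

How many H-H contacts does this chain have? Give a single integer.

Positions: [(0, 0), (0, 1), (1, 1), (2, 1), (2, 0), (1, 0), (1, -1)]
H-H contact: residue 0 @(0,0) - residue 5 @(1, 0)
H-H contact: residue 2 @(1,1) - residue 5 @(1, 0)

Answer: 2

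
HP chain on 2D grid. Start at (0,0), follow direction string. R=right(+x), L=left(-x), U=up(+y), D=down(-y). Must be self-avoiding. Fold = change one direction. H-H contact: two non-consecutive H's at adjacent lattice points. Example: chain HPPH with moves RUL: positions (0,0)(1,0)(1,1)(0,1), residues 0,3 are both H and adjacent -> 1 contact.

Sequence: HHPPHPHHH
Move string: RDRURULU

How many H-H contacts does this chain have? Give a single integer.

Answer: 2

Derivation:
Positions: [(0, 0), (1, 0), (1, -1), (2, -1), (2, 0), (3, 0), (3, 1), (2, 1), (2, 2)]
H-H contact: residue 1 @(1,0) - residue 4 @(2, 0)
H-H contact: residue 4 @(2,0) - residue 7 @(2, 1)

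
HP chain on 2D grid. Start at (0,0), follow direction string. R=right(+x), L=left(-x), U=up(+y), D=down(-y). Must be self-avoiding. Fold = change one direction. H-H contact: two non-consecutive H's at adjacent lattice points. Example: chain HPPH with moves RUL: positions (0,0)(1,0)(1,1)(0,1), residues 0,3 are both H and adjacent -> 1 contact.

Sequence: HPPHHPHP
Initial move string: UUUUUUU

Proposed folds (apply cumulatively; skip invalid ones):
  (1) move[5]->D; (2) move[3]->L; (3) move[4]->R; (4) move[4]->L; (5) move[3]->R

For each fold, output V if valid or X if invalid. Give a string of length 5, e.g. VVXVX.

Answer: XVXVX

Derivation:
Initial: UUUUUUU -> [(0, 0), (0, 1), (0, 2), (0, 3), (0, 4), (0, 5), (0, 6), (0, 7)]
Fold 1: move[5]->D => UUUUUDU INVALID (collision), skipped
Fold 2: move[3]->L => UUULUUU VALID
Fold 3: move[4]->R => UUULRUU INVALID (collision), skipped
Fold 4: move[4]->L => UUULLUU VALID
Fold 5: move[3]->R => UUURLUU INVALID (collision), skipped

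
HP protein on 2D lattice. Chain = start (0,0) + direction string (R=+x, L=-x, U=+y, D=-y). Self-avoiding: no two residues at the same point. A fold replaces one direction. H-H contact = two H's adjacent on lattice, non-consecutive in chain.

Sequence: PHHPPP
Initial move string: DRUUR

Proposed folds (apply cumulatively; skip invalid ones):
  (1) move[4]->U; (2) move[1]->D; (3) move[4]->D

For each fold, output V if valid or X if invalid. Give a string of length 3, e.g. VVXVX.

Initial: DRUUR -> [(0, 0), (0, -1), (1, -1), (1, 0), (1, 1), (2, 1)]
Fold 1: move[4]->U => DRUUU VALID
Fold 2: move[1]->D => DDUUU INVALID (collision), skipped
Fold 3: move[4]->D => DRUUD INVALID (collision), skipped

Answer: VXX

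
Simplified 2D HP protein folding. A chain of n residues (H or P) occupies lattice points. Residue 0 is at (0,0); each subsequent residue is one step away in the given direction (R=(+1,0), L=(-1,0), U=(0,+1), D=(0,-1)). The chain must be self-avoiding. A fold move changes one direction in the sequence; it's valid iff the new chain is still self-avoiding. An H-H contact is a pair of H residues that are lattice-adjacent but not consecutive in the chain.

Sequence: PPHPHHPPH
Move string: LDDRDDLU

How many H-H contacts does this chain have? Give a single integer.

Positions: [(0, 0), (-1, 0), (-1, -1), (-1, -2), (0, -2), (0, -3), (0, -4), (-1, -4), (-1, -3)]
H-H contact: residue 5 @(0,-3) - residue 8 @(-1, -3)

Answer: 1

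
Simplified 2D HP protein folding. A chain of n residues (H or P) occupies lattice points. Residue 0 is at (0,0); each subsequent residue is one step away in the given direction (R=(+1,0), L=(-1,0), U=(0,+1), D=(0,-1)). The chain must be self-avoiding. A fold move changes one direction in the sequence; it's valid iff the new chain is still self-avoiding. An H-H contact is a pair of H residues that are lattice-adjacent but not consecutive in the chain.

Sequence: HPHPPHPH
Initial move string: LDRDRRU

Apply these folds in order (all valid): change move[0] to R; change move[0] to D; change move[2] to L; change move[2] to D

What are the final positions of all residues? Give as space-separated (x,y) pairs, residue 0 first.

Initial moves: LDRDRRU
Fold: move[0]->R => RDRDRRU (positions: [(0, 0), (1, 0), (1, -1), (2, -1), (2, -2), (3, -2), (4, -2), (4, -1)])
Fold: move[0]->D => DDRDRRU (positions: [(0, 0), (0, -1), (0, -2), (1, -2), (1, -3), (2, -3), (3, -3), (3, -2)])
Fold: move[2]->L => DDLDRRU (positions: [(0, 0), (0, -1), (0, -2), (-1, -2), (-1, -3), (0, -3), (1, -3), (1, -2)])
Fold: move[2]->D => DDDDRRU (positions: [(0, 0), (0, -1), (0, -2), (0, -3), (0, -4), (1, -4), (2, -4), (2, -3)])

Answer: (0,0) (0,-1) (0,-2) (0,-3) (0,-4) (1,-4) (2,-4) (2,-3)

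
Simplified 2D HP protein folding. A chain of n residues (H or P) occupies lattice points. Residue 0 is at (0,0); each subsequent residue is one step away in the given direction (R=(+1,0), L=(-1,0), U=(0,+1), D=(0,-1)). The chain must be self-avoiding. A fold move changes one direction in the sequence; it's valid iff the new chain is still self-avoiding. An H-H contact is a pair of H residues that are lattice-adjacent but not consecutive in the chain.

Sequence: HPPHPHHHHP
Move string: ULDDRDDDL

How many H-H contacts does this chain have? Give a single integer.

Answer: 2

Derivation:
Positions: [(0, 0), (0, 1), (-1, 1), (-1, 0), (-1, -1), (0, -1), (0, -2), (0, -3), (0, -4), (-1, -4)]
H-H contact: residue 0 @(0,0) - residue 3 @(-1, 0)
H-H contact: residue 0 @(0,0) - residue 5 @(0, -1)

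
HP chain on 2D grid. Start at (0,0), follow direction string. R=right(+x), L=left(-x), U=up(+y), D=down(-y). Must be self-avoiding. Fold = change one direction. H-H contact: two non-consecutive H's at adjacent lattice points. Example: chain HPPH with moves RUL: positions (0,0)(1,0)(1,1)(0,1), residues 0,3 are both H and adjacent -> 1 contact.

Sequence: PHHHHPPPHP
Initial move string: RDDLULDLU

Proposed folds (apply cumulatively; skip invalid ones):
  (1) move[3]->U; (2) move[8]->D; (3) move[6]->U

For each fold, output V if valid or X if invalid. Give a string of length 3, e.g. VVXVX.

Initial: RDDLULDLU -> [(0, 0), (1, 0), (1, -1), (1, -2), (0, -2), (0, -1), (-1, -1), (-1, -2), (-2, -2), (-2, -1)]
Fold 1: move[3]->U => RDDUULDLU INVALID (collision), skipped
Fold 2: move[8]->D => RDDLULDLD VALID
Fold 3: move[6]->U => RDDLULULD VALID

Answer: XVV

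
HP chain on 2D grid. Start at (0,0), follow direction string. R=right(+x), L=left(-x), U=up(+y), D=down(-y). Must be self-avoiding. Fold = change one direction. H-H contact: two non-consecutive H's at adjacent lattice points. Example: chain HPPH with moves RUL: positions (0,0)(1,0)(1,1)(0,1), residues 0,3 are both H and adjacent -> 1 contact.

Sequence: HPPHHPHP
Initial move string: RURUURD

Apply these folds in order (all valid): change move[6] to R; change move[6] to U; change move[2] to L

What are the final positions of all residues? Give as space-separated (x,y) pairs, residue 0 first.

Initial moves: RURUURD
Fold: move[6]->R => RURUURR (positions: [(0, 0), (1, 0), (1, 1), (2, 1), (2, 2), (2, 3), (3, 3), (4, 3)])
Fold: move[6]->U => RURUURU (positions: [(0, 0), (1, 0), (1, 1), (2, 1), (2, 2), (2, 3), (3, 3), (3, 4)])
Fold: move[2]->L => RULUURU (positions: [(0, 0), (1, 0), (1, 1), (0, 1), (0, 2), (0, 3), (1, 3), (1, 4)])

Answer: (0,0) (1,0) (1,1) (0,1) (0,2) (0,3) (1,3) (1,4)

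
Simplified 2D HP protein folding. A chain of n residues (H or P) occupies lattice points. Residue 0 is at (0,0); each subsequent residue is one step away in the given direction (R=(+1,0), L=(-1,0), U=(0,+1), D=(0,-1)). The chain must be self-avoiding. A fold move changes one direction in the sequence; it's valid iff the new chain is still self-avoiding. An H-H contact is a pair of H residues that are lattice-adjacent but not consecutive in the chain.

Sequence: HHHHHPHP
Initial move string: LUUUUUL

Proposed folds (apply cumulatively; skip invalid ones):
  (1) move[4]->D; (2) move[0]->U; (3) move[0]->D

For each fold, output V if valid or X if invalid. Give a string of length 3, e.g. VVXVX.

Answer: XVX

Derivation:
Initial: LUUUUUL -> [(0, 0), (-1, 0), (-1, 1), (-1, 2), (-1, 3), (-1, 4), (-1, 5), (-2, 5)]
Fold 1: move[4]->D => LUUUDUL INVALID (collision), skipped
Fold 2: move[0]->U => UUUUUUL VALID
Fold 3: move[0]->D => DUUUUUL INVALID (collision), skipped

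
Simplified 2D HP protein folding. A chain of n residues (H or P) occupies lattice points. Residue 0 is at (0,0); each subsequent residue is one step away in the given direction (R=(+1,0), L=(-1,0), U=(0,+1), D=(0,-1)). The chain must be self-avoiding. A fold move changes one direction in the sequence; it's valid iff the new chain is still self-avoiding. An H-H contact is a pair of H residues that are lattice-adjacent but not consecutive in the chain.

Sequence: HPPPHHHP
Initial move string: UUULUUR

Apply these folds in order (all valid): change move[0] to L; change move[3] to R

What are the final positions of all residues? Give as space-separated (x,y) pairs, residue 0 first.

Answer: (0,0) (-1,0) (-1,1) (-1,2) (0,2) (0,3) (0,4) (1,4)

Derivation:
Initial moves: UUULUUR
Fold: move[0]->L => LUULUUR (positions: [(0, 0), (-1, 0), (-1, 1), (-1, 2), (-2, 2), (-2, 3), (-2, 4), (-1, 4)])
Fold: move[3]->R => LUURUUR (positions: [(0, 0), (-1, 0), (-1, 1), (-1, 2), (0, 2), (0, 3), (0, 4), (1, 4)])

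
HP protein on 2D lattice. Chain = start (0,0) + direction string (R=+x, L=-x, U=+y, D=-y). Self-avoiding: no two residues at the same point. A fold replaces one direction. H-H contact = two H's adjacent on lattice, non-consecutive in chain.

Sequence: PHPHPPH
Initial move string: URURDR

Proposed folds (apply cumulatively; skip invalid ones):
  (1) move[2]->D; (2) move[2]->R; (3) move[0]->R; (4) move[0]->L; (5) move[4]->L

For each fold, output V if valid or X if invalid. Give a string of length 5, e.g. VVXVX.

Answer: VVVXX

Derivation:
Initial: URURDR -> [(0, 0), (0, 1), (1, 1), (1, 2), (2, 2), (2, 1), (3, 1)]
Fold 1: move[2]->D => URDRDR VALID
Fold 2: move[2]->R => URRRDR VALID
Fold 3: move[0]->R => RRRRDR VALID
Fold 4: move[0]->L => LRRRDR INVALID (collision), skipped
Fold 5: move[4]->L => RRRRLR INVALID (collision), skipped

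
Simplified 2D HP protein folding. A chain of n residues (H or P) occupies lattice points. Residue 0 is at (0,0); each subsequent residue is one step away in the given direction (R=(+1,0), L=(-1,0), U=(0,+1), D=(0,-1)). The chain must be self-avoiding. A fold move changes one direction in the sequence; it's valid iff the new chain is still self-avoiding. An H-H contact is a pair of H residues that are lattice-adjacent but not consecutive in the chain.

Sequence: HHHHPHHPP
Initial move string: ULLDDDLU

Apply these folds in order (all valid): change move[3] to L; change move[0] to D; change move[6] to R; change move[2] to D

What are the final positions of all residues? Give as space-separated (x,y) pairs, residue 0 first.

Initial moves: ULLDDDLU
Fold: move[3]->L => ULLLDDLU (positions: [(0, 0), (0, 1), (-1, 1), (-2, 1), (-3, 1), (-3, 0), (-3, -1), (-4, -1), (-4, 0)])
Fold: move[0]->D => DLLLDDLU (positions: [(0, 0), (0, -1), (-1, -1), (-2, -1), (-3, -1), (-3, -2), (-3, -3), (-4, -3), (-4, -2)])
Fold: move[6]->R => DLLLDDRU (positions: [(0, 0), (0, -1), (-1, -1), (-2, -1), (-3, -1), (-3, -2), (-3, -3), (-2, -3), (-2, -2)])
Fold: move[2]->D => DLDLDDRU (positions: [(0, 0), (0, -1), (-1, -1), (-1, -2), (-2, -2), (-2, -3), (-2, -4), (-1, -4), (-1, -3)])

Answer: (0,0) (0,-1) (-1,-1) (-1,-2) (-2,-2) (-2,-3) (-2,-4) (-1,-4) (-1,-3)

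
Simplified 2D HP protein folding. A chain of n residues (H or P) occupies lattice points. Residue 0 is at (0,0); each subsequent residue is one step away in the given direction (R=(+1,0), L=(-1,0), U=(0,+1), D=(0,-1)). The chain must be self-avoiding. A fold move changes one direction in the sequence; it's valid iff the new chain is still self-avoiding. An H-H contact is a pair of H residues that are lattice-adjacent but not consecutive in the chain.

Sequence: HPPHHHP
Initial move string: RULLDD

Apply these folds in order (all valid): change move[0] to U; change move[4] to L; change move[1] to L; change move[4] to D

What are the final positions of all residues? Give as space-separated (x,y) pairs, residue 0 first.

Answer: (0,0) (0,1) (-1,1) (-2,1) (-3,1) (-3,0) (-3,-1)

Derivation:
Initial moves: RULLDD
Fold: move[0]->U => UULLDD (positions: [(0, 0), (0, 1), (0, 2), (-1, 2), (-2, 2), (-2, 1), (-2, 0)])
Fold: move[4]->L => UULLLD (positions: [(0, 0), (0, 1), (0, 2), (-1, 2), (-2, 2), (-3, 2), (-3, 1)])
Fold: move[1]->L => ULLLLD (positions: [(0, 0), (0, 1), (-1, 1), (-2, 1), (-3, 1), (-4, 1), (-4, 0)])
Fold: move[4]->D => ULLLDD (positions: [(0, 0), (0, 1), (-1, 1), (-2, 1), (-3, 1), (-3, 0), (-3, -1)])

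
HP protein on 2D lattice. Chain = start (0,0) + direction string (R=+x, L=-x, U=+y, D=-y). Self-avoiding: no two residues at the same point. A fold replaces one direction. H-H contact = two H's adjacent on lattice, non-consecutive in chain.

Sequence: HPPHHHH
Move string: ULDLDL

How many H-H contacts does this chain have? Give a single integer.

Answer: 1

Derivation:
Positions: [(0, 0), (0, 1), (-1, 1), (-1, 0), (-2, 0), (-2, -1), (-3, -1)]
H-H contact: residue 0 @(0,0) - residue 3 @(-1, 0)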